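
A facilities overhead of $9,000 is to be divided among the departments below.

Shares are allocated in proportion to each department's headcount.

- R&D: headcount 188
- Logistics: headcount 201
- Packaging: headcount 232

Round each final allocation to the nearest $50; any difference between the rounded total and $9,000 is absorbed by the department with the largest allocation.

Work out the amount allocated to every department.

R&D: $2,700; Logistics: $2,900; Packaging: $3,400

Sum of headcount: 621.
Unrounded shares: R&D 188/621 × $9,000 = 2,724.64; Logistics 201/621 × $9,000 = 2,913.04; Packaging 232/621 × $9,000 = 3,362.32.
After rounding ($50): R&D $2,700; Logistics $2,900; Packaging $3,350. Sum = $8,950.
Difference $9,000 − $8,950 = +$50 applied to largest allocation (Packaging): Packaging becomes $3,400.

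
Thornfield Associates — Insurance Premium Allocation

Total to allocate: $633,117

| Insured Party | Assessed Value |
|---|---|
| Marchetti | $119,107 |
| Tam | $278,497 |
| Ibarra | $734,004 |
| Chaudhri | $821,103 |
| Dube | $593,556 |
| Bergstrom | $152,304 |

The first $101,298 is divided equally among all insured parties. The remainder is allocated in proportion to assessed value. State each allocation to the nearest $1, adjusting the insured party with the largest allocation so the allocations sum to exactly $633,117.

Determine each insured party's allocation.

Marchetti: $40,356 | Tam: $71,768 | Ibarra: $161,536 | Chaudhri: $178,701 | Dube: $133,858 | Bergstrom: $46,898

$101,298 shared equally gives $16,883 per insured party.
Remainder $531,819 by assessed value (total 2,698,571): Marchetti 23,472.93 → $23,473; Tam 54,884.60 → $54,885; Ibarra 144,653.33 → $144,653; Chaudhri 161,818.30 → $161,818; Dube 116,974.64 → $116,975; Bergstrom 30,015.20 → $30,015.
Totals: Marchetti $16,883 + $23,473 = $40,356; Tam $16,883 + $54,885 = $71,768; Ibarra $16,883 + $144,653 = $161,536; Chaudhri $16,883 + $161,818 = $178,701; Dube $16,883 + $116,975 = $133,858; Bergstrom $16,883 + $30,015 = $46,898.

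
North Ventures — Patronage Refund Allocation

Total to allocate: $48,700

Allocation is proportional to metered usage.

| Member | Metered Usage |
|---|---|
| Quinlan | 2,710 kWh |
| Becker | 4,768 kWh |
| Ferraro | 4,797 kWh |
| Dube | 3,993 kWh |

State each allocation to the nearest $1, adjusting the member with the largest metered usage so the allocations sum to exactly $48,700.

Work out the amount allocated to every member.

Quinlan: $8,113 | Becker: $14,274 | Ferraro: $14,360 | Dube: $11,953

Combined metered usage = 2,710 + 4,768 + 4,797 + 3,993 = 16,268.
Unrounded shares: Quinlan 8,112.68; Becker 14,273.52; Ferraro 14,360.33; Dube 11,953.47.
After rounding ($1): Quinlan $8,113; Becker $14,274; Ferraro $14,360; Dube $11,953. Sum = $48,700.
Rounded total matches; no reconciliation needed.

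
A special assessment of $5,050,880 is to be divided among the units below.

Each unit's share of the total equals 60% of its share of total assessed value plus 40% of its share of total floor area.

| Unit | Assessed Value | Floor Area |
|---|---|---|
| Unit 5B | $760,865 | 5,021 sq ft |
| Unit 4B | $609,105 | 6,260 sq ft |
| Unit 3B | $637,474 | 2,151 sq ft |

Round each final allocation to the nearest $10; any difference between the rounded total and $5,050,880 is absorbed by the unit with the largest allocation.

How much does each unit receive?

Assessed value total 2,007,444; floor area total 13,432.
Blended shares (60% assessed value + 40% floor area): Unit 5B 0.3769; Unit 4B 0.3685; Unit 3B 0.2546.
Proportional shares: Unit 5B 1,903,861.51; Unit 4B 1,861,119.90; Unit 3B 1,285,898.60.
Rounded to nearest $10: Unit 5B $1,903,860; Unit 4B $1,861,120; Unit 3B $1,285,900. Sum = $5,050,880.
No rounding difference to absorb.

Unit 5B: $1,903,860; Unit 4B: $1,861,120; Unit 3B: $1,285,900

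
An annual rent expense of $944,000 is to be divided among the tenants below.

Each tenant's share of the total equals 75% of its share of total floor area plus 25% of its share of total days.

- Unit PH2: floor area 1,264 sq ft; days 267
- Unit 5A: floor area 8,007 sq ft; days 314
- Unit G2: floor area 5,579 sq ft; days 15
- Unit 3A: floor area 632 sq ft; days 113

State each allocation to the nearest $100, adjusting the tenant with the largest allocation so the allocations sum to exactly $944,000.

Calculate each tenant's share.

Unit PH2: $146,700; Unit 5A: $470,700; Unit G2: $260,100; Unit 3A: $66,500

Totals — floor area 15,482, days 709.
Blended shares (75% floor area + 25% days): Unit PH2 0.1554; Unit 5A 0.4986; Unit G2 0.2756; Unit 3A 0.0705.
Unrounded shares: Unit PH2 146,677.86; Unit 5A 470,683.36; Unit G2 260,123.55; Unit 3A 66,515.23.
Rounded to nearest $100: Unit PH2 $146,700; Unit 5A $470,700; Unit G2 $260,100; Unit 3A $66,500. Sum = $944,000.
Rounded total matches; no reconciliation needed.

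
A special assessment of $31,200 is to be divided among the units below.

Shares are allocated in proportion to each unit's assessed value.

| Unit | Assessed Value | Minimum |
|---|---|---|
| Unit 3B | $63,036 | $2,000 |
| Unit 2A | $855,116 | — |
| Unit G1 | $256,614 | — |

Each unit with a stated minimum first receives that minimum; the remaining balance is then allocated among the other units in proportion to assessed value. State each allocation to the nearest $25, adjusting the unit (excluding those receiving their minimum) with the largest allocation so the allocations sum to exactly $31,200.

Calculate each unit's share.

Unit 3B: $2,000 | Unit 2A: $22,450 | Unit G1: $6,750

Minimums first: Unit 3B $2,000. Residual $29,200.
Residual split over remaining assessed value 1,111,730: Unit 2A 22,459.94 → $22,450; Unit G1 6,740.06 → $6,750.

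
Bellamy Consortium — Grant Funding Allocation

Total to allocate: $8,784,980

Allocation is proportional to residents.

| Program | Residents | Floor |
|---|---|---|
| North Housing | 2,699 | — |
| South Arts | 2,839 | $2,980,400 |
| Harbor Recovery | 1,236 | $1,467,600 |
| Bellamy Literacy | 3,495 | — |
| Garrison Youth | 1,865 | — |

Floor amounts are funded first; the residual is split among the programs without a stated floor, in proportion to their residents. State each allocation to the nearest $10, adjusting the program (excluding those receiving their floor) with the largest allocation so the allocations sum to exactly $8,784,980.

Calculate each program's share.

Fund the minimums — South Arts $2,980,400; Harbor Recovery $1,467,600. Remaining pool $4,336,980.
Remaining pool split over remaining residents 8,059: North Housing 1,452,476.61 → $1,452,480; Bellamy Literacy 1,880,846.89 → $1,880,850; Garrison Youth 1,003,656.50 → $1,003,660.
Rounding difference −$10 applied to Bellamy Literacy → $1,880,840.

North Housing: $1,452,480 | South Arts: $2,980,400 | Harbor Recovery: $1,467,600 | Bellamy Literacy: $1,880,840 | Garrison Youth: $1,003,660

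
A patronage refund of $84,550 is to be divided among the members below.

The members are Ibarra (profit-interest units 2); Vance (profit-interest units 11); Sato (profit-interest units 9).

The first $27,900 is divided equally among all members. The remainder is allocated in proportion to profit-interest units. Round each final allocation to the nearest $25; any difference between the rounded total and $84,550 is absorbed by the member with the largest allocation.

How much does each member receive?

Ibarra: $14,450 | Vance: $37,625 | Sato: $32,475

First tranche $27,900 split equally: $9,300 each.
Remainder $56,650 by profit-interest units (total 22): Ibarra 5,150.00 → $5,150; Vance 28,325.00 → $28,325; Sato 23,175.00 → $23,175.
Totals: Ibarra $9,300 + $5,150 = $14,450; Vance $9,300 + $28,325 = $37,625; Sato $9,300 + $23,175 = $32,475.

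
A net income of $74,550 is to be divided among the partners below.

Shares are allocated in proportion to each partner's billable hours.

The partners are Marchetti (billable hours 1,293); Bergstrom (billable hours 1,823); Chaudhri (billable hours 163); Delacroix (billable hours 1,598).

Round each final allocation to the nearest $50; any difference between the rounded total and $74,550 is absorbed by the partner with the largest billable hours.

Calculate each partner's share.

Marchetti: $19,750; Bergstrom: $27,850; Chaudhri: $2,500; Delacroix: $24,450

Combined billable hours = 1,293 + 1,823 + 163 + 1,598 = 4,877.
Unrounded shares: Marchetti 19,764.85; Bergstrom 27,866.44; Chaudhri 2,491.62; Delacroix 24,427.09.
After rounding ($50): Marchetti $19,750; Bergstrom $27,850; Chaudhri $2,500; Delacroix $24,450. Sum = $74,550.
Sum already equals the total — no adjustment.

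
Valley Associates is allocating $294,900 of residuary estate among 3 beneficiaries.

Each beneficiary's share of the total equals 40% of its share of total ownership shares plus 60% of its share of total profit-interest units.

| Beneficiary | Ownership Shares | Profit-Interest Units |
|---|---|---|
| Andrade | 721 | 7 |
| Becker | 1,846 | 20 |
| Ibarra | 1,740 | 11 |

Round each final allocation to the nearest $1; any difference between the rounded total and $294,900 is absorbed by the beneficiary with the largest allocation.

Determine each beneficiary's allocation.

Totals — ownership shares 4,307, profit-interest units 38.
Composite weights (40% ownership shares + 60% profit-interest units): Andrade 0.1775; Becker 0.4872; Ibarra 0.3353.
Unrounded shares: Andrade 52,340.94; Becker 143,684.51; Ibarra 98,874.55.
At nearest $1: Andrade $52,341; Becker $143,685; Ibarra $98,875. Sum = $294,901.
Difference $294,900 − $294,901 = −$1 applied to largest allocation (Becker): Becker becomes $143,684.

Andrade: $52,341; Becker: $143,684; Ibarra: $98,875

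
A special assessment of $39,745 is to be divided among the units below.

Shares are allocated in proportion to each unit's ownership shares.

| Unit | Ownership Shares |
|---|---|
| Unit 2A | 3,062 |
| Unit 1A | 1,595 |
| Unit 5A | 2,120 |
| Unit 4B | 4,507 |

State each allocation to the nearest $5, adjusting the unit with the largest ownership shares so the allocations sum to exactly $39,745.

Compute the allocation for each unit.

Combined ownership shares = 3,062 + 1,595 + 2,120 + 4,507 = 11,284.
Pro-rata amounts: Unit 2A 10,785.11; Unit 1A 5,617.98; Unit 5A 7,467.16; Unit 4B 15,874.75.
Rounded to nearest $5: Unit 2A $10,785; Unit 1A $5,620; Unit 5A $7,465; Unit 4B $15,875. Sum = $39,745.
Rounded total matches; no reconciliation needed.

Unit 2A: $10,785 · Unit 1A: $5,620 · Unit 5A: $7,465 · Unit 4B: $15,875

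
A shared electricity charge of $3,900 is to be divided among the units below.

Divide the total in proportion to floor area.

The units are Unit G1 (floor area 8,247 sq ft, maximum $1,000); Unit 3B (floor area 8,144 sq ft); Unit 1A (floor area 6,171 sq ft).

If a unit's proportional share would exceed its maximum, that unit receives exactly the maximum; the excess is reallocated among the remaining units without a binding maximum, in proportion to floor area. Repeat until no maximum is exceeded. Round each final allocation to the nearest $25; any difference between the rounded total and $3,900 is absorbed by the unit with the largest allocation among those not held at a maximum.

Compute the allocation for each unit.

Combined floor area = 22,562.
Pro-rata shares before constraints: Unit G1 1,425.55; Unit 3B 1,407.75; Unit 1A 1,066.70.
Held at cap: Unit G1 ($1,000); residual $2,900 reallocated over remaining floor area 14,315.
Shares after redistribution: Unit 3B 1,649.85 → $1,650; Unit 1A 1,250.15 → $1,250.

Unit G1: $1,000 · Unit 3B: $1,650 · Unit 1A: $1,250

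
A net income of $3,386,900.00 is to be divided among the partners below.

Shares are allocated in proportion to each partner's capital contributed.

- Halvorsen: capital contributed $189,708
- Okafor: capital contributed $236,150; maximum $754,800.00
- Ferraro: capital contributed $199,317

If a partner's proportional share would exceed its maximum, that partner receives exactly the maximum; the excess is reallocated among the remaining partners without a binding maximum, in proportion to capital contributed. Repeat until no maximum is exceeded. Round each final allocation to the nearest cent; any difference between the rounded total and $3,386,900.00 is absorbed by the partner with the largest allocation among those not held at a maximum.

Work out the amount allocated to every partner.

Halvorsen: $1,283,543.29; Okafor: $754,800.00; Ferraro: $1,348,556.71

Sum of capital contributed: 625,175.
Unconstrained shares: Halvorsen 1,027,747.4710; Okafor 1,279,348.0785; Ferraro 1,079,804.4504.
Capped: Okafor ($754,800.00); remaining pool $2,632,100.00 reallocated over remaining capital contributed 389,025.
Remaining shares: Halvorsen 1,283,543.2859 → $1,283,543.29; Ferraro 1,348,556.7141 → $1,348,556.71.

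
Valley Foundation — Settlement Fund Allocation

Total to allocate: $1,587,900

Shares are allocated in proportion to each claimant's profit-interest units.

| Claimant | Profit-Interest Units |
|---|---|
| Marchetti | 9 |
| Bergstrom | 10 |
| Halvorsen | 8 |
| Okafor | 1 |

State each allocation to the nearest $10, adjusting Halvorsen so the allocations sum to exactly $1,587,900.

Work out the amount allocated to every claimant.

Combined profit-interest units = 28.
Unrounded shares: Marchetti 9/28 × $1,587,900 = 510,396.43; Bergstrom 10/28 × $1,587,900 = 567,107.14; Halvorsen 8/28 × $1,587,900 = 453,685.71; Okafor 1/28 × $1,587,900 = 56,710.71.
After rounding ($10): Marchetti $510,400; Bergstrom $567,110; Halvorsen $453,690; Okafor $56,710. Sum = $1,587,910.
Difference $1,587,900 − $1,587,910 = −$10 applied to Halvorsen: Halvorsen becomes $453,680.

Marchetti: $510,400 | Bergstrom: $567,110 | Halvorsen: $453,680 | Okafor: $56,710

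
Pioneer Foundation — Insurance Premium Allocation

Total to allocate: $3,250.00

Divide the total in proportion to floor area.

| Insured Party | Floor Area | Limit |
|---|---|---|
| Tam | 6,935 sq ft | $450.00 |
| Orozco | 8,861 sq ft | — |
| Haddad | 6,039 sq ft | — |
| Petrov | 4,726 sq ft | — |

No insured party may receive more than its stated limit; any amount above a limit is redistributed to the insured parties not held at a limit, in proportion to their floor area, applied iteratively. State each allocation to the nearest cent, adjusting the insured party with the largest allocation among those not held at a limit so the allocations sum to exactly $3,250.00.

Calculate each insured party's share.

Floor area total: 26,561.
Proportional shares (ignoring caps): Tam 848.5656; Orozco 1,084.2306; Haddad 738.9311; Petrov 578.2727.
Held at cap: Tam ($450.00); residual $2,800.00 reallocated over remaining floor area 19,626.
Shares after redistribution: Orozco 1,264.1802 → $1,264.18; Haddad 861.5714 → $861.57; Petrov 674.2484 → $674.25.

Tam: $450.00; Orozco: $1,264.18; Haddad: $861.57; Petrov: $674.25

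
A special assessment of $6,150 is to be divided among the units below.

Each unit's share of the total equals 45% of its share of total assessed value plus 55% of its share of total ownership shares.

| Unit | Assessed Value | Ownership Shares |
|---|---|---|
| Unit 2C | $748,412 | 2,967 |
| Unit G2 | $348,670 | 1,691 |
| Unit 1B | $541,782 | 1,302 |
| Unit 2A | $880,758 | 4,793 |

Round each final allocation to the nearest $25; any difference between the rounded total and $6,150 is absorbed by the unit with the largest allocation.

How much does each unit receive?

Totals — assessed value 2,519,622, ownership shares 10,753.
Combined weights (45% assessed value + 55% ownership shares): Unit 2C 0.2854; Unit G2 0.1488; Unit 1B 0.1634; Unit 2A 0.4025.
Unrounded shares: Unit 2C 1,755.35; Unit G2 914.90; Unit 1B 1,004.64; Unit 2A 2,475.11.
At nearest $25: Unit 2C $1,750; Unit G2 $925; Unit 1B $1,000; Unit 2A $2,475. Sum = $6,150.
Rounded total matches; no reconciliation needed.

Unit 2C: $1,750 · Unit G2: $925 · Unit 1B: $1,000 · Unit 2A: $2,475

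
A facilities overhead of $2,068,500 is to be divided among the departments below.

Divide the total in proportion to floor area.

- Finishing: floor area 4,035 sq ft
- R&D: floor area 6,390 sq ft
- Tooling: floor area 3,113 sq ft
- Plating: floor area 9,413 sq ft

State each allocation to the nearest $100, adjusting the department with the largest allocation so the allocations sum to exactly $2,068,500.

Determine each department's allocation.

Combined floor area = 22,951.
Pro-rata amounts: Finishing 4,035/22,951 × $2,068,500 = 363,661.61; R&D 6,390/22,951 × $2,068,500 = 575,910.20; Tooling 3,113/22,951 × $2,068,500 = 280,564.70; Plating 9,413/22,951 × $2,068,500 = 848,363.49.
After rounding ($100): Finishing $363,700; R&D $575,900; Tooling $280,600; Plating $848,400. Sum = $2,068,600.
Difference $2,068,500 − $2,068,600 = −$100 applied to largest allocation (Plating): Plating becomes $848,300.

Finishing: $363,700 · R&D: $575,900 · Tooling: $280,600 · Plating: $848,300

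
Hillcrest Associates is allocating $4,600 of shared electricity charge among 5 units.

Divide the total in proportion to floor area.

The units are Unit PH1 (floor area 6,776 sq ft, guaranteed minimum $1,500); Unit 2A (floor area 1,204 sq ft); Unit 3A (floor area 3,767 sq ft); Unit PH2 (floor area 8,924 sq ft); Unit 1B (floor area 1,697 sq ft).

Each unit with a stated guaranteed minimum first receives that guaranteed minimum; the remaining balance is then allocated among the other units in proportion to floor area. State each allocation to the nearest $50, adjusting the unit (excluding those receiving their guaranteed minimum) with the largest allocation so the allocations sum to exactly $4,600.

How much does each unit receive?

Unit PH1: $1,500 · Unit 2A: $250 · Unit 3A: $750 · Unit PH2: $1,750 · Unit 1B: $350

Minimums first: Unit PH1 $1,500. Remaining pool $3,100.
Remaining pool split over remaining floor area 15,592: Unit 2A 239.38 → $250; Unit 3A 748.95 → $750; Unit PH2 1,774.27 → $1,750; Unit 1B 337.40 → $350.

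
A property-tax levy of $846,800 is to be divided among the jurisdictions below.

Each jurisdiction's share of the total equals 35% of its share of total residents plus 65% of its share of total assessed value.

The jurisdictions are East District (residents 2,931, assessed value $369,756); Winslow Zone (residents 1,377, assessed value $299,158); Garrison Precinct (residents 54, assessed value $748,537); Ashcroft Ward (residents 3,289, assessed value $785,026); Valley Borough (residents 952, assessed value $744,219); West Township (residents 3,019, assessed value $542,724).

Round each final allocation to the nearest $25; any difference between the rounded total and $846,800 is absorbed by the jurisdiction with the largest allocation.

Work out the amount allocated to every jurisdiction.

East District: $133,075 | Winslow Zone: $82,300 | Garrison Precinct: $119,450 | Ashcroft Ward: $207,700 | Valley Borough: $141,675 | West Township: $162,600

Residents total 11,622; assessed value total 3,489,420.
Blended shares (35% residents + 65% assessed value): East District 0.1571; Winslow Zone 0.0972; Garrison Precinct 0.1411; Ashcroft Ward 0.2453; Valley Borough 0.1673; West Township 0.1920.
Proportional shares: East District 133,070.49; Winslow Zone 82,304.84; Garrison Precinct 119,451.08; Ashcroft Ward 207,704.63; Valley Borough 141,670.42; West Township 162,598.55.
At nearest $25: East District $133,075; Winslow Zone $82,300; Garrison Precinct $119,450; Ashcroft Ward $207,700; Valley Borough $141,675; West Township $162,600. Sum = $846,800.
No rounding difference to absorb.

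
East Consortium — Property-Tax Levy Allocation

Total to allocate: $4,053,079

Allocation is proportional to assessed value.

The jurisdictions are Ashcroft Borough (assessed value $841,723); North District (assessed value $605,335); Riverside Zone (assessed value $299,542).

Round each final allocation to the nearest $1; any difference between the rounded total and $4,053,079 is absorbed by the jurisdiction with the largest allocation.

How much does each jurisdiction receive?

Ashcroft Borough: $1,953,264 | North District: $1,404,712 | Riverside Zone: $695,103

Combined assessed value = 1,746,600.
Proportional shares: Ashcroft Borough 841,723/1,746,600 × $4,053,079 = 1,953,263.38; North District 605,335/1,746,600 × $4,053,079 = 1,404,712.34; Riverside Zone 299,542/1,746,600 × $4,053,079 = 695,103.28.
After rounding ($1): Ashcroft Borough $1,953,263; North District $1,404,712; Riverside Zone $695,103. Sum = $4,053,078.
Difference $4,053,079 − $4,053,078 = +$1 applied to largest allocation (Ashcroft Borough): Ashcroft Borough becomes $1,953,264.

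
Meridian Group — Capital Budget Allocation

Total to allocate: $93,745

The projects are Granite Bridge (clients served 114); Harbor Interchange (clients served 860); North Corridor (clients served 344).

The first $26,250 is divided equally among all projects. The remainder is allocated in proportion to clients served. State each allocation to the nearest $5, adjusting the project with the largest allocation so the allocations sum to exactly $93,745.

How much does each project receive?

Equal tier: $26,250 ÷ 3 = $8,750 apiece.
Remainder $67,495 by clients served (total 1,318): Granite Bridge 5,837.96 → $5,840; Harbor Interchange 44,040.74 → $44,040; North Corridor 17,616.30 → $17,615.
Totals: Granite Bridge $8,750 + $5,840 = $14,590; Harbor Interchange $8,750 + $44,040 = $52,790; North Corridor $8,750 + $17,615 = $26,365.

Granite Bridge: $14,590 · Harbor Interchange: $52,790 · North Corridor: $26,365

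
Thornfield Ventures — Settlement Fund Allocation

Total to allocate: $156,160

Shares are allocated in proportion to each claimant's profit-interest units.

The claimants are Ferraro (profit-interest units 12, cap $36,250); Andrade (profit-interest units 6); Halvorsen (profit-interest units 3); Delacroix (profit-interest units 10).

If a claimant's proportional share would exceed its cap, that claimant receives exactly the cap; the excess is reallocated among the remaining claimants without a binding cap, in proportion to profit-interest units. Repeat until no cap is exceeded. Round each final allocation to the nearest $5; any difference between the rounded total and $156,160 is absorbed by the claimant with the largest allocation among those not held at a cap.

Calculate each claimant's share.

Ferraro: $36,250; Andrade: $37,865; Halvorsen: $18,935; Delacroix: $63,110

Profit-interest units total: 31.
Pro-rata shares before constraints: Ferraro 60,449.03; Andrade 30,224.52; Halvorsen 15,112.26; Delacroix 50,374.19.
Cap binds for Ferraro ($36,250); remaining pool $119,910 reallocated over remaining profit-interest units 19.
Shares after redistribution: Andrade 37,866.32 → $37,865; Halvorsen 18,933.16 → $18,935; Delacroix 63,110.53 → $63,110.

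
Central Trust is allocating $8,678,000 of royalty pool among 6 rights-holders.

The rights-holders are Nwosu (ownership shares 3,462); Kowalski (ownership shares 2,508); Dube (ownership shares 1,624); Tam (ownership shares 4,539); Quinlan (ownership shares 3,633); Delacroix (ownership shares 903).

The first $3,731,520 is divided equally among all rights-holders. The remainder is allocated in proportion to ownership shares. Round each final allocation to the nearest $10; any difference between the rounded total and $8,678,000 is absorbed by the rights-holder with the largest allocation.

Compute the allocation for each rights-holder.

Equal tier: $3,731,520 ÷ 6 = $621,920 apiece.
Remainder $4,946,480 by ownership shares (total 16,669): Nwosu 1,027,339.00 → $1,027,340; Kowalski 744,242.12 → $744,240; Dube 481,917.54 → $481,920; Tam 1,346,935.79 → $1,346,940; Quinlan 1,078,082.78 → $1,078,080; Delacroix 267,962.77 → $267,960.
Totals: Nwosu $621,920 + $1,027,340 = $1,649,260; Kowalski $621,920 + $744,240 = $1,366,160; Dube $621,920 + $481,920 = $1,103,840; Tam $621,920 + $1,346,940 = $1,968,860; Quinlan $621,920 + $1,078,080 = $1,700,000; Delacroix $621,920 + $267,960 = $889,880.

Nwosu: $1,649,260 | Kowalski: $1,366,160 | Dube: $1,103,840 | Tam: $1,968,860 | Quinlan: $1,700,000 | Delacroix: $889,880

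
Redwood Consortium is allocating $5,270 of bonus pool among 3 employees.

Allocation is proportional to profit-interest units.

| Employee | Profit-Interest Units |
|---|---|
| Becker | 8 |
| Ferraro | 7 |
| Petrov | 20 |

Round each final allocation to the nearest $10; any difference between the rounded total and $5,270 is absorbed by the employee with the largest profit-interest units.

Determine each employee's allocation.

Total profit-interest units = 35.
Unrounded shares: Becker 8/35 × $5,270 = 1,204.57; Ferraro 7/35 × $5,270 = 1,054.00; Petrov 20/35 × $5,270 = 3,011.43.
After rounding ($10): Becker $1,200; Ferraro $1,050; Petrov $3,010. Sum = $5,260.
Difference $5,270 − $5,260 = +$10 applied to largest profit-interest units (Petrov): Petrov becomes $3,020.

Becker: $1,200; Ferraro: $1,050; Petrov: $3,020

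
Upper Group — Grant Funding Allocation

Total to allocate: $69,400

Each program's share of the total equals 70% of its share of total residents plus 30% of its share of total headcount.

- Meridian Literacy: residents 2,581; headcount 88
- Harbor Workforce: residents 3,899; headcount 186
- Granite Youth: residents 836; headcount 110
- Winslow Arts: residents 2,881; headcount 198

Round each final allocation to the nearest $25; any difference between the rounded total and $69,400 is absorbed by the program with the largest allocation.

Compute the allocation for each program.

Residents total 10,197; headcount total 582.
Blended shares (70% residents + 30% headcount): Meridian Literacy 0.2225; Harbor Workforce 0.3635; Granite Youth 0.1141; Winslow Arts 0.2998.
Pro-rata amounts: Meridian Literacy 15,444.30; Harbor Workforce 25,229.22; Granite Youth 7,917.88; Winslow Arts 20,808.60.
At nearest $25: Meridian Literacy $15,450; Harbor Workforce $25,225; Granite Youth $7,925; Winslow Arts $20,800. Sum = $69,400.
No rounding difference to absorb.

Meridian Literacy: $15,450 | Harbor Workforce: $25,225 | Granite Youth: $7,925 | Winslow Arts: $20,800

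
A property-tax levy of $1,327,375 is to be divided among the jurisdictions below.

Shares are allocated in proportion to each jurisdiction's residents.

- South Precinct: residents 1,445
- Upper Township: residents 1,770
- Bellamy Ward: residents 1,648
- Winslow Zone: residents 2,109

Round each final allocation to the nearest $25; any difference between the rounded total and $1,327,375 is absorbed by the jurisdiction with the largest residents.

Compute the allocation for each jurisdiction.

South Precinct: $275,100 · Upper Township: $336,975 · Bellamy Ward: $313,750 · Winslow Zone: $401,550

Combined residents = 6,972.
Unrounded shares: South Precinct 1,445/6,972 × $1,327,375 = 275,108.56; Upper Township 1,770/6,972 × $1,327,375 = 336,984.19; Bellamy Ward 1,648/6,972 × $1,327,375 = 313,757.03; Winslow Zone 2,109/6,972 × $1,327,375 = 401,525.23.
After rounding ($25): South Precinct $275,100; Upper Township $336,975; Bellamy Ward $313,750; Winslow Zone $401,525. Sum = $1,327,350.
Difference $1,327,375 − $1,327,350 = +$25 applied to largest residents (Winslow Zone): Winslow Zone becomes $401,550.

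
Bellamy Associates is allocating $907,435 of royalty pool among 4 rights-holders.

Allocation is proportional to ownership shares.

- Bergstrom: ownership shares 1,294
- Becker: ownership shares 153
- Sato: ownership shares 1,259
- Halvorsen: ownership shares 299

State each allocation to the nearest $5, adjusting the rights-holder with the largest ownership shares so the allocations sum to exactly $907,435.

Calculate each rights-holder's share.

Bergstrom: $390,760 · Becker: $46,200 · Sato: $380,185 · Halvorsen: $90,290

Combined ownership shares = 3,005.
Unrounded shares: Bergstrom 1,294/3,005 × $907,435 = 390,755.70; Becker 153/3,005 × $907,435 = 46,202.18; Sato 1,259/3,005 × $907,435 = 380,186.58; Halvorsen 299/3,005 × $907,435 = 90,290.54.
At nearest $5: Bergstrom $390,755; Becker $46,200; Sato $380,185; Halvorsen $90,290. Sum = $907,430.
Difference $907,435 − $907,430 = +$5 applied to largest ownership shares (Bergstrom): Bergstrom becomes $390,760.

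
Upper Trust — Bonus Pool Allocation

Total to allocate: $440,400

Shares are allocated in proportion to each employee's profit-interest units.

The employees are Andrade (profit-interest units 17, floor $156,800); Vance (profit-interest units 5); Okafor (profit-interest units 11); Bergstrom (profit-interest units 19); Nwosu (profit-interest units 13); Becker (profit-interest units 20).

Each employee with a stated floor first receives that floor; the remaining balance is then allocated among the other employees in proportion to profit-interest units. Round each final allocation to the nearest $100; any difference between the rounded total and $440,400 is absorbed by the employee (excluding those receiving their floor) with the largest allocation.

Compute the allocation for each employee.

Andrade: $156,800 · Vance: $20,900 · Okafor: $45,900 · Bergstrom: $79,200 · Nwosu: $54,200 · Becker: $83,400

Fund the minimums — Andrade $156,800. Balance $283,600.
Balance split over remaining profit-interest units 68: Vance 20,852.94 → $20,900; Okafor 45,876.47 → $45,900; Bergstrom 79,241.18 → $79,200; Nwosu 54,217.65 → $54,200; Becker 83,411.76 → $83,400.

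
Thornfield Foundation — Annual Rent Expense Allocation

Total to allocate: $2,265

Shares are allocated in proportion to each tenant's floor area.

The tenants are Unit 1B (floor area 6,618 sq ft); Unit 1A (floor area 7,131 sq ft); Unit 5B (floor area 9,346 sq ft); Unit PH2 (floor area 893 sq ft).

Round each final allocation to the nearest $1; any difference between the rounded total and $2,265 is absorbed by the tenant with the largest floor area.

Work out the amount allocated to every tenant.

Sum of floor area: 6,618 + 7,131 + 9,346 + 893 = 23,988.
Pro-rata amounts: Unit 1B 624.89; Unit 1A 673.32; Unit 5B 882.47; Unit PH2 84.32.
At nearest $1: Unit 1B $625; Unit 1A $673; Unit 5B $882; Unit PH2 $84. Sum = $2,264.
Difference $2,265 − $2,264 = +$1 applied to largest floor area (Unit 5B): Unit 5B becomes $883.

Unit 1B: $625 | Unit 1A: $673 | Unit 5B: $883 | Unit PH2: $84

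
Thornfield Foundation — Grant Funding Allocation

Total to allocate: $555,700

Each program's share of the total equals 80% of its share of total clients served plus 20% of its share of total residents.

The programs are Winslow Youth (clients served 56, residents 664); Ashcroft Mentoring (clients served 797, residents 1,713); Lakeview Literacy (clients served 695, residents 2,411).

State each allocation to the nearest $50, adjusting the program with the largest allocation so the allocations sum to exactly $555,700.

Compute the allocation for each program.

Winslow Youth: $31,500; Ashcroft Mentoring: $268,650; Lakeview Literacy: $255,550

Clients served total 1,548; residents total 4,788.
Blended shares (80% clients served + 20% residents): Winslow Youth 0.0567; Ashcroft Mentoring 0.4834; Lakeview Literacy 0.4599.
Raw shares: Winslow Youth 31,495.17; Ashcroft Mentoring 268,647.71; Lakeview Literacy 255,557.11.
Rounded to nearest $50: Winslow Youth $31,500; Ashcroft Mentoring $268,650; Lakeview Literacy $255,550. Sum = $555,700.
Sum already equals the total — no adjustment.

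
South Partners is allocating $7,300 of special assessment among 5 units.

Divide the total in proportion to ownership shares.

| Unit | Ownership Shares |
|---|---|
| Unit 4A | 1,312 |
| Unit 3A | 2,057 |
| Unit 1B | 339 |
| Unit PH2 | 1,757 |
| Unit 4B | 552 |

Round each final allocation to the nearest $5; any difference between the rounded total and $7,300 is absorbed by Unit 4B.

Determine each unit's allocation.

Unit 4A: $1,590; Unit 3A: $2,495; Unit 1B: $410; Unit PH2: $2,130; Unit 4B: $675

Combined ownership shares = 6,017.
Unrounded shares: Unit 4A 1,312/6,017 × $7,300 = 1,591.76; Unit 3A 2,057/6,017 × $7,300 = 2,495.61; Unit 1B 339/6,017 × $7,300 = 411.28; Unit PH2 1,757/6,017 × $7,300 = 2,131.64; Unit 4B 552/6,017 × $7,300 = 669.70.
After rounding ($5): Unit 4A $1,590; Unit 3A $2,495; Unit 1B $410; Unit PH2 $2,130; Unit 4B $670. Sum = $7,295.
Difference $7,300 − $7,295 = +$5 applied to Unit 4B: Unit 4B becomes $675.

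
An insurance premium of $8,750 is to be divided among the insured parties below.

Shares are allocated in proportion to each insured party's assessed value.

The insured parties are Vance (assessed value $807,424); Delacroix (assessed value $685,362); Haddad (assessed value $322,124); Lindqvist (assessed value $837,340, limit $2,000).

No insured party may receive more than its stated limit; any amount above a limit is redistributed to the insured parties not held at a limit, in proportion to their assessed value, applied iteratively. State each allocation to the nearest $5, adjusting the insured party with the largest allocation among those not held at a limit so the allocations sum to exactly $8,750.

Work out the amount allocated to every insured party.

Vance: $3,000 · Delacroix: $2,550 · Haddad: $1,200 · Lindqvist: $2,000

Assessed value total: 2,652,250.
Unconstrained shares: Vance 2,663.76; Delacroix 2,261.07; Haddad 1,062.71; Lindqvist 2,762.46.
Held at cap: Lindqvist ($2,000); remaining pool $6,750 reallocated over remaining assessed value 1,814,910.
Shares after redistribution: Vance 3,002.97 → $3,005; Delacroix 2,548.99 → $2,550; Haddad 1,198.04 → $1,200.
Rounding difference −$5 applied to Vance → $3,000.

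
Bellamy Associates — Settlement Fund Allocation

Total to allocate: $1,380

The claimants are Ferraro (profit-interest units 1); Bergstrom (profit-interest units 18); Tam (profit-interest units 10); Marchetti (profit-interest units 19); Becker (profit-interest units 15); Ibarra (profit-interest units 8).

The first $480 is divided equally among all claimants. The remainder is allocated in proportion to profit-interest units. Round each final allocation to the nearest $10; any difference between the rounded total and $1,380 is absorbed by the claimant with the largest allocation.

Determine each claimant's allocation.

Ferraro: $90; Bergstrom: $310; Tam: $210; Marchetti: $320; Becker: $270; Ibarra: $180

First tranche $480 split equally: $80 each.
Remainder $900 by profit-interest units (total 71): Ferraro 12.68 → $10; Bergstrom 228.17 → $230; Tam 126.76 → $130; Marchetti 240.85 → $240; Becker 190.14 → $190; Ibarra 101.41 → $100.
Totals: Ferraro $80 + $10 = $90; Bergstrom $80 + $230 = $310; Tam $80 + $130 = $210; Marchetti $80 + $240 = $320; Becker $80 + $190 = $270; Ibarra $80 + $100 = $180.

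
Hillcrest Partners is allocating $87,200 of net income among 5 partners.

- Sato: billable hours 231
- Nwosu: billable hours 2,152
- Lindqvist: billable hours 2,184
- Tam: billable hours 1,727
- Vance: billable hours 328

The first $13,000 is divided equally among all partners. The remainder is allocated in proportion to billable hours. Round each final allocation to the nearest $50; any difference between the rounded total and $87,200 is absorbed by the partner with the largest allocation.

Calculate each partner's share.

Sato: $5,200 | Nwosu: $26,700 | Lindqvist: $27,050 | Tam: $21,950 | Vance: $6,300

$13,000 shared equally gives $2,600 per partner.
Remainder $74,200 by billable hours (total 6,622): Sato 2,588.37 → $2,600; Nwosu 24,113.32 → $24,100; Lindqvist 24,471.88 → $24,450; Tam 19,351.16 → $19,350; Vance 3,675.26 → $3,700.
Totals: Sato $2,600 + $2,600 = $5,200; Nwosu $2,600 + $24,100 = $26,700; Lindqvist $2,600 + $24,450 = $27,050; Tam $2,600 + $19,350 = $21,950; Vance $2,600 + $3,700 = $6,300.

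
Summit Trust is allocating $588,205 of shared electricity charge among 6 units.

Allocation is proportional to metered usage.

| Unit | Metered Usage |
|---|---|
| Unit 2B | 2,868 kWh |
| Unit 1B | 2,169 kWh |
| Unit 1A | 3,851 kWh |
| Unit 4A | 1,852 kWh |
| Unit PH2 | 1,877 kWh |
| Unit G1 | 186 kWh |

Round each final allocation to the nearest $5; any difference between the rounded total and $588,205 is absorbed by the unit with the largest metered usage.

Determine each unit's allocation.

Combined metered usage = 2,868 + 2,169 + 3,851 + 1,852 + 1,877 + 186 = 12,803.
Proportional shares: Unit 2B 131,763.80; Unit 1B 99,649.82; Unit 1A 176,925.52; Unit 4A 85,085.97; Unit PH2 86,234.54; Unit G1 8,545.35.
At nearest $5: Unit 2B $131,765; Unit 1B $99,650; Unit 1A $176,925; Unit 4A $85,085; Unit PH2 $86,235; Unit G1 $8,545. Sum = $588,205.
Rounded total matches; no reconciliation needed.

Unit 2B: $131,765 | Unit 1B: $99,650 | Unit 1A: $176,925 | Unit 4A: $85,085 | Unit PH2: $86,235 | Unit G1: $8,545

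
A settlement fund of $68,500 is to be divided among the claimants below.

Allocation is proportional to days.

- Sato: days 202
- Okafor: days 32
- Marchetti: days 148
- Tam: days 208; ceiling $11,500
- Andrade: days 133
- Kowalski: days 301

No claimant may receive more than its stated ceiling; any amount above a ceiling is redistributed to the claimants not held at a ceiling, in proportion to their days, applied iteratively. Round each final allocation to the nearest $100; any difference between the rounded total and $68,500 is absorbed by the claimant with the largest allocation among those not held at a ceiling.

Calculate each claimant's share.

Sato: $14,100 | Okafor: $2,200 | Marchetti: $10,300 | Tam: $11,500 | Andrade: $9,300 | Kowalski: $21,100

Days total: 1,024.
Pro-rata shares before constraints: Sato 13,512.70; Okafor 2,140.62; Marchetti 9,900.39; Tam 13,914.06; Andrade 8,896.97; Kowalski 20,135.25.
Capped: Tam ($11,500); residual $57,000 reallocated over remaining days 816.
Shares after redistribution: Sato 14,110.29 → $14,100; Okafor 2,235.29 → $2,200; Marchetti 10,338.24 → $10,300; Andrade 9,290.44 → $9,300; Kowalski 21,025.74 → $21,000.
Rounding difference +$100 applied to Kowalski → $21,100.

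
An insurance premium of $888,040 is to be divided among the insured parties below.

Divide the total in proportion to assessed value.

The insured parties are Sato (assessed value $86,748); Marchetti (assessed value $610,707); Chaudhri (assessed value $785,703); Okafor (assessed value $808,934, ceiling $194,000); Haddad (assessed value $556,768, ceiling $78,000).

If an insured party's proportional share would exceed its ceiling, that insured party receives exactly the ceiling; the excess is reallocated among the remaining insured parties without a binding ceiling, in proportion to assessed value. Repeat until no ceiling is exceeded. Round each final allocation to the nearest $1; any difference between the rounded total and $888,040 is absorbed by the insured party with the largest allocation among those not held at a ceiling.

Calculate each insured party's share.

Combined assessed value = 2,848,860.
Pro-rata shares before constraints: Sato 27,040.88; Marchetti 190,368.16; Chaudhri 244,917.51; Okafor 252,159.02; Haddad 173,554.42.
Held at cap: Okafor ($194,000), Haddad ($78,000); balance $616,040 reallocated over remaining assessed value 1,483,158.
Remaining shares: Sato 36,031.39 → $36,031; Marchetti 253,661.40 → $253,661; Chaudhri 326,347.21 → $326,347.
Rounding difference +$1 applied to Chaudhri → $326,348.

Sato: $36,031 | Marchetti: $253,661 | Chaudhri: $326,348 | Okafor: $194,000 | Haddad: $78,000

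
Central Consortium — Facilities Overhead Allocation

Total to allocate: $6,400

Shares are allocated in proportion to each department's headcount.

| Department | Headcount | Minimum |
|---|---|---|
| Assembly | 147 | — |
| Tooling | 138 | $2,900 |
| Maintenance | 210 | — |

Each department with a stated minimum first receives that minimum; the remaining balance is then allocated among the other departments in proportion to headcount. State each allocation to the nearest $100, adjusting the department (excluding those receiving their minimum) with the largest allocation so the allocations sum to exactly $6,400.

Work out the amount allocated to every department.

Fund the minimums — Tooling $2,900. Residual $3,500.
Residual split over remaining headcount 357: Assembly 1,441.18 → $1,400; Maintenance 2,058.82 → $2,100.

Assembly: $1,400; Tooling: $2,900; Maintenance: $2,100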